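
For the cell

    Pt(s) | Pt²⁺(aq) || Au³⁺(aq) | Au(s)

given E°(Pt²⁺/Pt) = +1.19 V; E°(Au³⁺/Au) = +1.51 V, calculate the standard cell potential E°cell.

By convention the left-hand electrode in cell notation is the anode (oxidation) and the right-hand electrode is the cathode (reduction).
E°cell = E°(right) − E°(left) = +1.51 − (+1.19) = +0.32 V.

+0.32 V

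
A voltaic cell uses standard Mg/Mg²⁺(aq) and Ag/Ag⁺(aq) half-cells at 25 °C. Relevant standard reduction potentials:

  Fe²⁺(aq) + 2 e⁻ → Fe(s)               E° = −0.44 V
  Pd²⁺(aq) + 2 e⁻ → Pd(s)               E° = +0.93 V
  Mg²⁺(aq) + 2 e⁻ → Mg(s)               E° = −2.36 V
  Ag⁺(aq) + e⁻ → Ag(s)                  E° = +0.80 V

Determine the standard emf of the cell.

+3.16 V

Of the two couples in this cell, the one with the more positive reduction potential is reduced at the cathode: here that is Ag⁺/Ag (+0.80 V); Mg²⁺/Mg (−2.36 V) is the anode.
E°cell = E°(cathode) − E°(anode) = +0.80 − (−2.36) = +3.16 V.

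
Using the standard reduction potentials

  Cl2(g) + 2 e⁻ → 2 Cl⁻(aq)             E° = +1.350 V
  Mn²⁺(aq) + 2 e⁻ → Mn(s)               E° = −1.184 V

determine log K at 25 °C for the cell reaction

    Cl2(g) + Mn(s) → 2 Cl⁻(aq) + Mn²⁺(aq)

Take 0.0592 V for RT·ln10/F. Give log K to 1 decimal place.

log K = 85.6

The Cl₂/Cl⁻ couple is reduced (cathode); E°cell = +1.350 − (−1.184) = +2.534 V with n = 2.
At equilibrium E = 0, so log K = nE°cell / 0.0592 = (2)(+2.534) / 0.0592 = 85.6.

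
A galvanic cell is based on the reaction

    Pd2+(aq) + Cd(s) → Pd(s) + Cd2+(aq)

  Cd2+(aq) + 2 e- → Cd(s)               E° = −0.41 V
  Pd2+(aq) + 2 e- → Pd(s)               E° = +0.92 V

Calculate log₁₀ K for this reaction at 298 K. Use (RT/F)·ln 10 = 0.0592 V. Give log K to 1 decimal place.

The Pd²⁺/Pd couple is reduced (cathode); E°cell = +0.92 − (−0.41) = +1.33 V with n = 2.
At equilibrium E = 0, so log K = nE°cell / 0.0592 = (2)(+1.33) / 0.0592 = 44.9.

log K = 44.9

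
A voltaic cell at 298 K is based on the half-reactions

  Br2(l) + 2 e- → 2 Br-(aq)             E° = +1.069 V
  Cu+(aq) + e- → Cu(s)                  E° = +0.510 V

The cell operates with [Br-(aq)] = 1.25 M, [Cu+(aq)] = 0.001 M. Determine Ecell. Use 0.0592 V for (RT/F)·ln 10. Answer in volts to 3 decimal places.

+0.731 V

The Br₂/Br⁻ couple has the more positive E°, so it is the cathode; Cu⁺/Cu is the anode.
E°cell = +1.069 − (+0.510) = +0.559 V, with n = 2 electrons transferred.
For the overall reaction Br2(l) + 2 Cu(s) → 2 Br-(aq) + 2 Cu+(aq), Q = [Br-(aq)]^2·[Cu+(aq)]^2 = 1.56×10^−6, giving log Q = −5.806.
By the Nernst equation, E = +0.559 − (0.0592/2)·(−5.806) = +0.731 V.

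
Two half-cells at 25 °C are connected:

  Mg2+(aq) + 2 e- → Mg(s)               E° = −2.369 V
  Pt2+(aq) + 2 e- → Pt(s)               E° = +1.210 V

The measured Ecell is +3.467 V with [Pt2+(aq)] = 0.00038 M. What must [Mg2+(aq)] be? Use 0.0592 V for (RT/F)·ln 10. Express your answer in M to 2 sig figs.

2.3 M

Pt²⁺/Pt is the cathode (higher E°); E°cell = +1.210 − (−2.369) = +3.579 V with n = 2.
Since E = E° − (0.0592/n)·log Q, log Q = n(E° − E)/0.0592 = 3.784.
The balanced reaction is Pt2+(aq) + Mg(s) → Pt(s) + Mg2+(aq), so Q = [Mg2+(aq)] / [Pt2+(aq)].
Solving for the unknown gives log [Mg2+(aq)] = 0.364, so [Mg2+(aq)] ≈ 2.3 M.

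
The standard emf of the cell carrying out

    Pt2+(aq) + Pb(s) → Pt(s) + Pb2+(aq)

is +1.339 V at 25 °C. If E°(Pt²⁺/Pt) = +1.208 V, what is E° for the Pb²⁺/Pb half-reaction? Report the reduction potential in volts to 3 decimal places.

−0.131 V

In the reaction as written the Pt²⁺/Pt couple is reduced (cathode) and Pb²⁺/Pb is oxidized (anode), so E°cell = E°(Pt²⁺/Pt) − E°(Pb²⁺/Pb).
E°(Pb²⁺/Pb) = E°(cathode) − E°cell = +1.208 − (+1.339) = −0.131 V.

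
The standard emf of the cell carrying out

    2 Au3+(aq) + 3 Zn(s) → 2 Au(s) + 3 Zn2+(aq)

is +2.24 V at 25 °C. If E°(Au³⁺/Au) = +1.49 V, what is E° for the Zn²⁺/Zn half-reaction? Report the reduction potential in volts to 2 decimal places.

−0.75 V

In the reaction as written the Au³⁺/Au couple is reduced (cathode) and Zn²⁺/Zn is oxidized (anode), so E°cell = E°(Au³⁺/Au) − E°(Zn²⁺/Zn).
E°(Zn²⁺/Zn) = E°(cathode) − E°cell = +1.49 − (+2.24) = −0.75 V.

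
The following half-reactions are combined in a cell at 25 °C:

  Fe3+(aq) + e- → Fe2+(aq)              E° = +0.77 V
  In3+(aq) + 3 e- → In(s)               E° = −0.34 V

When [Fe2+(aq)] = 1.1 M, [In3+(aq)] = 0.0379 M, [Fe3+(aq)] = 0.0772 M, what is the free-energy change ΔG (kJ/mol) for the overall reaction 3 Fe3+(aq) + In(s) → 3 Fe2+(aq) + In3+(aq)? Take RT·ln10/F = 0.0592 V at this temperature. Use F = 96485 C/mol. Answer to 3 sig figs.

The standard cell potential is +0.77 − (−0.34) = +1.11 V, with n = 3 electrons in the balanced equation.
Q = ([Fe2+(aq)]^3·[In3+(aq)]) / [Fe3+(aq)]^3 = 110, so log Q = 2.040 and E = +1.11 − (0.0592/3)(2.040) = +1.0697 V.
ΔG = −nFE = −(3)(96485)(+1.0697) J/mol = −310 kJ/mol.

−310 kJ/mol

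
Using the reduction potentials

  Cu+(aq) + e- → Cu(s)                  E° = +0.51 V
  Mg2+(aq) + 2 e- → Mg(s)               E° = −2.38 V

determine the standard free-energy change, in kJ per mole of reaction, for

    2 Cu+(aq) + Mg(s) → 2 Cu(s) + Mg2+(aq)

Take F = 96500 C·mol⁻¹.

−558 kJ/mol

In the reaction as written Cu+(aq) is reduced, so the Cu⁺/Cu couple is the cathode and Mg²⁺/Mg is the anode.
E°cell = +0.51 − (−2.38) = +2.89 V; balancing electrons gives n = 2.
ΔG° = −nFE°cell = −(2)(96500)(+2.89) J/mol = −558 kJ/mol.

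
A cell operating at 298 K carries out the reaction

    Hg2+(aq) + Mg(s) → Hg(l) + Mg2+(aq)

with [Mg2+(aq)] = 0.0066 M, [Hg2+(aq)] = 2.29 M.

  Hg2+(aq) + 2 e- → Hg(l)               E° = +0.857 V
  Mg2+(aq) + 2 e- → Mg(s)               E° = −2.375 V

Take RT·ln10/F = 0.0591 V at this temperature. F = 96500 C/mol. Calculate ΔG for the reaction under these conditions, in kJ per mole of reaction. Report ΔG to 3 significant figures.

With Hg²⁺/Hg reduced at the cathode, E°cell = +0.857 − (−2.375) = +3.232 V and n = 2.
The reaction quotient is [Mg2+(aq)] / [Hg2+(aq)] = 0.00288; by Nernst, E = +3.232 − (0.0591/2)(−2.540) = +3.3071 V.
Then ΔG = −nFE = −2 × 96500 × +3.3071 J/mol = −638 kJ/mol.

−638 kJ/mol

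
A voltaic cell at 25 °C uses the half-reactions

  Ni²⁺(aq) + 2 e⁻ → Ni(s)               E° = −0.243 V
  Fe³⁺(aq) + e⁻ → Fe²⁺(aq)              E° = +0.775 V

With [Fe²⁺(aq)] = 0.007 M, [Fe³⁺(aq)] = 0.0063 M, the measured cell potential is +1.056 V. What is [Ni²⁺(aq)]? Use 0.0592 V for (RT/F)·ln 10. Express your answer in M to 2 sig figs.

0.042 M

Fe³⁺/Fe²⁺ is the cathode (higher E°); E°cell = +0.775 − (−0.243) = +1.018 V with n = 2.
Rearranging E = E° − (0.0592/n)·log Q gives log Q = 2(+1.018 − (+1.056))/0.0592 = −1.284.
For 2 Fe³⁺(aq) + Ni(s) → 2 Fe²⁺(aq) + Ni²⁺(aq), the reaction quotient is Q = ([Fe²⁺(aq)]^2·[Ni²⁺(aq)]) / [Fe³⁺(aq)]^2.
Substituting the known concentrations and solving, log [Ni²⁺(aq)] = −1.376 and [Ni²⁺(aq)] = 0.042 M.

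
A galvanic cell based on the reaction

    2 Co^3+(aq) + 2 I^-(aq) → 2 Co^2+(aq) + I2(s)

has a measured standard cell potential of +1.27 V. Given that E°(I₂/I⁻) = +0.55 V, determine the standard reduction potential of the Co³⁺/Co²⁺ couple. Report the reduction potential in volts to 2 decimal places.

+1.82 V

In the reaction as written the Co³⁺/Co²⁺ couple is reduced (cathode) and I₂/I⁻ is oxidized (anode), so E°cell = E°(Co³⁺/Co²⁺) − E°(I₂/I⁻).
E°(Co³⁺/Co²⁺) = E°cell + E°(anode) = +1.27 + (+0.55) = +1.82 V.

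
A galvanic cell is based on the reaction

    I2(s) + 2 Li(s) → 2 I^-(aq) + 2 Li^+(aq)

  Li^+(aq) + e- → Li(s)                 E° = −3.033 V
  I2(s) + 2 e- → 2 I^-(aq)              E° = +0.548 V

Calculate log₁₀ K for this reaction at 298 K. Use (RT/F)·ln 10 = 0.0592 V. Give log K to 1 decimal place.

The I₂/I⁻ couple is reduced (cathode); E°cell = +0.548 − (−3.033) = +3.581 V with n = 2.
At equilibrium E = 0, so log K = nE°cell / 0.0592 = (2)(+3.581) / 0.0592 = 121.0.

log K = 121.0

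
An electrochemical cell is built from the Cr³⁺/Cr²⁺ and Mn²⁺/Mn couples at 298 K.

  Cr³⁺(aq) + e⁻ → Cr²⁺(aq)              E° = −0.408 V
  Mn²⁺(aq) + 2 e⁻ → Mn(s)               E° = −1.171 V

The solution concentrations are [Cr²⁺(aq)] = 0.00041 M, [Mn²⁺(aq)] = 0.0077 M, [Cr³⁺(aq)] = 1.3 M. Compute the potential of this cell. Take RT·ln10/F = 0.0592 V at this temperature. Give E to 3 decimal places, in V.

+1.033 V

The Cr³⁺/Cr²⁺ couple has the more positive E°, so it is the cathode; Mn²⁺/Mn is the anode.
The standard potential is −0.408 − (−1.171) = +0.763 V and the balanced reaction transfers n = 2 electrons.
The balanced reaction is 2 Cr³⁺(aq) + Mn(s) → 2 Cr²⁺(aq) + Mn²⁺(aq), so Q = ([Cr²⁺(aq)]^2·[Mn²⁺(aq)]) / [Cr³⁺(aq)]^2 = 7.66×10^−10 and log Q = −9.116.
Applying E = E° − (RT ln10/nF)·log Q gives +0.763 − (0.0592/2)(−9.116) = +1.033 V.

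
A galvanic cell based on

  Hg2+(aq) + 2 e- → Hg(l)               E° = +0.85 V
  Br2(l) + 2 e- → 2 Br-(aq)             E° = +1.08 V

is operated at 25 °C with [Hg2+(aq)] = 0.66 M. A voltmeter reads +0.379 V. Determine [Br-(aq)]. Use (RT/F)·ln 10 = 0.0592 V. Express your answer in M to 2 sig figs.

Br₂/Br⁻ is the cathode (higher E°); E°cell = +1.08 − (+0.85) = +0.23 V with n = 2.
Rearranging E = E° − (0.0592/n)·log Q gives log Q = 2(+0.23 − (+0.379))/0.0592 = −5.034.
For Br2(l) + Hg(l) → 2 Br-(aq) + Hg2+(aq), the reaction quotient is Q = [Br-(aq)]^2·[Hg2+(aq)].
Solving for the unknown gives log [Br-(aq)] = −2.427, so [Br-(aq)] ≈ 0.0037 M.

0.0037 M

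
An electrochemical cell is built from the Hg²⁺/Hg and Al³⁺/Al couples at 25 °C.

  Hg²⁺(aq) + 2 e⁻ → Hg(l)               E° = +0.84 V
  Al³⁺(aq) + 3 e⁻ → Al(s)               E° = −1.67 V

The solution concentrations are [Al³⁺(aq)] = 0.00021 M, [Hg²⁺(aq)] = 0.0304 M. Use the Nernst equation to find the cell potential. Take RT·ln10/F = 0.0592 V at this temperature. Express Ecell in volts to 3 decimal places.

+2.538 V

Since E°(Hg²⁺/Hg) > E°(Al³⁺/Al), Hg²⁺/Hg serves as the cathode.
The standard potential is +0.84 − (−1.67) = +2.51 V and the balanced reaction transfers n = 6 electrons.
Balancing gives 3 Hg²⁺(aq) + 2 Al(s) → 3 Hg(l) + 2 Al³⁺(aq); hence Q = [Al³⁺(aq)]^2 / [Hg²⁺(aq)]^3 = 0.00157 (log Q = −2.804).
By the Nernst equation, E = +2.51 − (0.0592/6)·(−2.804) = +2.538 V.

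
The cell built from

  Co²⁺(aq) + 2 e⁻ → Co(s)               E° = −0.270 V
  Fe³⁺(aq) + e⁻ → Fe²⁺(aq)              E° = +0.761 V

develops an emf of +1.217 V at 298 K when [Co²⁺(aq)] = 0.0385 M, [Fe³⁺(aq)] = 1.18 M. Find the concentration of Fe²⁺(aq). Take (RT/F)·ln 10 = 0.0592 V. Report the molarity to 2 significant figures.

With Fe³⁺/Fe²⁺ at the cathode and Co²⁺/Co at the anode, E°cell = +0.761 − (−0.270) = +1.031 V (n = 2).
From the Nernst equation, log Q = n(E° − E)/0.0592 = 2·(+1.031 − (+1.217))/0.0592 = −6.284.
Balancing electrons gives 2 Fe³⁺(aq) + Co(s) → 2 Fe²⁺(aq) + Co²⁺(aq); thus Q = ([Fe²⁺(aq)]^2·[Co²⁺(aq)]) / [Fe³⁺(aq)]^2.
Substituting the known concentrations and solving, log [Fe²⁺(aq)] = −2.363 and [Fe²⁺(aq)] = 0.0043 M.

0.0043 M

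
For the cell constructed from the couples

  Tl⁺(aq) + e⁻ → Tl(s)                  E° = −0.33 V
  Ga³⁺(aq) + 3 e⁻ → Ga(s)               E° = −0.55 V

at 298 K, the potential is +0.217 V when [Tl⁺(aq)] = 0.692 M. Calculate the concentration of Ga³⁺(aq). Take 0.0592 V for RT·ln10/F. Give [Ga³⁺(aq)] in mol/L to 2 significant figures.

With Tl⁺/Tl at the cathode and Ga³⁺/Ga at the anode, E°cell = −0.33 − (−0.55) = +0.22 V (n = 3).
Rearranging E = E° − (0.0592/n)·log Q gives log Q = 3(+0.22 − (+0.217))/0.0592 = 0.152.
For 3 Tl⁺(aq) + Ga(s) → 3 Tl(s) + Ga³⁺(aq), the reaction quotient is Q = [Ga³⁺(aq)] / [Tl⁺(aq)]^3.
Solving for the unknown gives log [Ga³⁺(aq)] = −0.328, so [Ga³⁺(aq)] ≈ 0.47 M.

0.47 M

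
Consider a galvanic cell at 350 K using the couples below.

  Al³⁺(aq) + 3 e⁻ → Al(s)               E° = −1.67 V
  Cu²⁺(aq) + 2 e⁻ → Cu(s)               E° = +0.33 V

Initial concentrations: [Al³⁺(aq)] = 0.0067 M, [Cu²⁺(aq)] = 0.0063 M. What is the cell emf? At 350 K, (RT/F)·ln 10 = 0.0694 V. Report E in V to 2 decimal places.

Since E°(Cu²⁺/Cu) > E°(Al³⁺/Al), Cu²⁺/Cu serves as the cathode.
E°cell = E°cat − E°an = +0.33 − (−1.67) = +2.00 V; n = 6.
For the overall reaction 3 Cu²⁺(aq) + 2 Al(s) → 3 Cu(s) + 2 Al³⁺(aq), Q = [Al³⁺(aq)]^2 / [Cu²⁺(aq)]^3 = 180, giving log Q = 2.254.
By the Nernst equation, E = +2.00 − (0.0694/6)·(2.254) = +1.97 V.

+1.97 V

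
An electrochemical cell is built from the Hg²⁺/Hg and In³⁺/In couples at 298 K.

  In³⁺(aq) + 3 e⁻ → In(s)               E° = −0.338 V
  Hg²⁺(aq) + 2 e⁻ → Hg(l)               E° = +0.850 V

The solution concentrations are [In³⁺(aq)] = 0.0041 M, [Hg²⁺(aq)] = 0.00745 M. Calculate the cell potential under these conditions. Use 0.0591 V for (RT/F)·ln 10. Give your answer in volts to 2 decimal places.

+1.17 V

Hg²⁺/Hg is reduced (cathode, E° = +0.850 V) and In³⁺/In is oxidized (anode).
E°cell = E°cat − E°an = +0.850 − (−0.338) = +1.188 V; n = 6.
Balancing gives 3 Hg²⁺(aq) + 2 In(s) → 3 Hg(l) + 2 In³⁺(aq); hence Q = [In³⁺(aq)]^2 / [Hg²⁺(aq)]^3 = 40.7 (log Q = 1.609).
Applying E = E° − (RT ln10/nF)·log Q gives +1.188 − (0.0591/6)(1.609) = +1.17 V.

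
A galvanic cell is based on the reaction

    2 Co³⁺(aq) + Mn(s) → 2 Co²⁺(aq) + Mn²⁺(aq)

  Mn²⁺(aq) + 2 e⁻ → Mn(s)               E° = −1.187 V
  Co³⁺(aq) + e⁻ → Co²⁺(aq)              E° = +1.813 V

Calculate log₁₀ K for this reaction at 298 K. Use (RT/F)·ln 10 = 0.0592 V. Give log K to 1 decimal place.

log K = 101.4

The Co³⁺/Co²⁺ couple is reduced (cathode); E°cell = +1.813 − (−1.187) = +3.000 V with n = 2.
At equilibrium E = 0, so log K = nE°cell / 0.0592 = (2)(+3.000) / 0.0592 = 101.4.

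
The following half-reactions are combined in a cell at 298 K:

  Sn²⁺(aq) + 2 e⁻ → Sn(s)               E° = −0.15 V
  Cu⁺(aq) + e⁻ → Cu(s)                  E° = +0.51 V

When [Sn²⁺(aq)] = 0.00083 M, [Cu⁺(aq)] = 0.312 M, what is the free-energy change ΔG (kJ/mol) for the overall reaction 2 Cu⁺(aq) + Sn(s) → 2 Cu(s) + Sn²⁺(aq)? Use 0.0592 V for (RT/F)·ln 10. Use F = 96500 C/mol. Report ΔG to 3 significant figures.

The standard cell potential is +0.51 − (−0.15) = +0.66 V, with n = 2 electrons in the balanced equation.
Here Q = [Sn²⁺(aq)] / [Cu⁺(aq)]^2 = 0.00853 (log Q = −2.069), giving E = +0.66 − (0.0592/2)·(−2.069) = +0.7212 V.
Finally ΔG = −nFE = −(2)(96500 C/mol)(+0.7212 V) = −139 kJ/mol.

−139 kJ/mol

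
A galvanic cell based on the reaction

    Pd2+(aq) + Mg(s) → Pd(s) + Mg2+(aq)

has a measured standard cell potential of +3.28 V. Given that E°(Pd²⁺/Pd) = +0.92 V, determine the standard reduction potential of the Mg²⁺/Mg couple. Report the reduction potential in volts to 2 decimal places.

In the reaction as written the Pd²⁺/Pd couple is reduced (cathode) and Mg²⁺/Mg is oxidized (anode), so E°cell = E°(Pd²⁺/Pd) − E°(Mg²⁺/Mg).
E°(Mg²⁺/Mg) = E°(cathode) − E°cell = +0.92 − (+3.28) = −2.36 V.

−2.36 V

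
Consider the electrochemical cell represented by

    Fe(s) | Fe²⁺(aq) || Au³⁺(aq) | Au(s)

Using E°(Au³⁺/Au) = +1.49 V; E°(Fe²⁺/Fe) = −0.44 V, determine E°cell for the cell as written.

By convention the left-hand electrode in cell notation is the anode (oxidation) and the right-hand electrode is the cathode (reduction).
E°cell = E°(right) − E°(left) = +1.49 − (−0.44) = +1.93 V.

+1.93 V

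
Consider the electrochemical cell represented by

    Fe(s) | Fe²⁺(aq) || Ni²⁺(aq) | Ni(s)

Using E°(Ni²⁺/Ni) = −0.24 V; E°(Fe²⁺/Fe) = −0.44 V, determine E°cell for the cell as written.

+0.20 V

By convention the left-hand electrode in cell notation is the anode (oxidation) and the right-hand electrode is the cathode (reduction).
E°cell = E°(right) − E°(left) = −0.24 − (−0.44) = +0.20 V.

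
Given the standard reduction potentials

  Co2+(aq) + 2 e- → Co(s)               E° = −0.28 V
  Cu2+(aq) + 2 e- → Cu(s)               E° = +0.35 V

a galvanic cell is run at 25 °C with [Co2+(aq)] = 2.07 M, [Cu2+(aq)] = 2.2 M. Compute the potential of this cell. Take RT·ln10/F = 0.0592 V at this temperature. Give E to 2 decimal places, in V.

+0.63 V

Since E°(Cu²⁺/Cu) > E°(Co²⁺/Co), Cu²⁺/Cu serves as the cathode.
E°cell = E°cat − E°an = +0.35 − (−0.28) = +0.63 V; n = 2.
For the overall reaction Cu2+(aq) + Co(s) → Cu(s) + Co2+(aq), Q = [Co2+(aq)] / [Cu2+(aq)] = 0.941, giving log Q = −0.026.
E = E° − (0.0592/n)·log Q = +0.63 − (0.0592/2)(−0.026) = +0.63 V.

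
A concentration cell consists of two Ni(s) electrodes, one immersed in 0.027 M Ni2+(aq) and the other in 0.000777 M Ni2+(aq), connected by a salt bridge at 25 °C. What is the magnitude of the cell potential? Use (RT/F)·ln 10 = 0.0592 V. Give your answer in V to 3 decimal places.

For a concentration cell E°cell = 0, since both electrodes use the same couple.
The compartment with the higher Ni2+(aq) concentration (0.027 M) acts as the cathode; ions are reduced there and produced at the dilute (0.000777 M) anode.
With n = 2, Ecell = −(0.0592/2)·log([dilute]/[conc]) = −(0.0592/2)·log(0.000777/0.027) = +0.046 V.

0.046 V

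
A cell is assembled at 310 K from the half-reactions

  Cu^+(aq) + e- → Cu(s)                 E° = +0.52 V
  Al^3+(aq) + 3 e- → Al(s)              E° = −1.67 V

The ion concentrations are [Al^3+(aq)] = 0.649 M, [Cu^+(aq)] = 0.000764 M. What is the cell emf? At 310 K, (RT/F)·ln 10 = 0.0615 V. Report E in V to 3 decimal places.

+2.002 V

Cu⁺/Cu is reduced (cathode, E° = +0.52 V) and Al³⁺/Al is oxidized (anode).
The standard potential is +0.52 − (−1.67) = +2.19 V and the balanced reaction transfers n = 3 electrons.
The balanced reaction is 3 Cu^+(aq) + Al(s) → 3 Cu(s) + Al^3+(aq), so Q = [Al^3+(aq)] / [Cu^+(aq)]^3 = 1.46×10^9 and log Q = 9.163.
By the Nernst equation, E = +2.19 − (0.0615/3)·(9.163) = +2.002 V.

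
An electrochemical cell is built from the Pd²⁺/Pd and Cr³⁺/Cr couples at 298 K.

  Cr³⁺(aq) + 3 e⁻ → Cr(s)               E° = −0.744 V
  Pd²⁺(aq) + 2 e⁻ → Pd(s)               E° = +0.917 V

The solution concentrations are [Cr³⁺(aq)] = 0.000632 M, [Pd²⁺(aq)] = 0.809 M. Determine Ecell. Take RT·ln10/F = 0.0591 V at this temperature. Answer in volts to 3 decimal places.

The Pd²⁺/Pd couple has the more positive E°, so it is the cathode; Cr³⁺/Cr is the anode.
The standard potential is +0.917 − (−0.744) = +1.661 V and the balanced reaction transfers n = 6 electrons.
For the overall reaction 3 Pd²⁺(aq) + 2 Cr(s) → 3 Pd(s) + 2 Cr³⁺(aq), Q = [Cr³⁺(aq)]^2 / [Pd²⁺(aq)]^3 = 7.54×10^−7, giving log Q = −6.122.
By the Nernst equation, E = +1.661 − (0.0591/6)·(−6.122) = +1.721 V.

+1.721 V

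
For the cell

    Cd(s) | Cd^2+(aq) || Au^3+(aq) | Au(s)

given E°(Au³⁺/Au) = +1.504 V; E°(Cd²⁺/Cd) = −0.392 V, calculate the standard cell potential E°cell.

+1.896 V

By convention the left-hand electrode in cell notation is the anode (oxidation) and the right-hand electrode is the cathode (reduction).
E°cell = E°(right) − E°(left) = +1.504 − (−0.392) = +1.896 V.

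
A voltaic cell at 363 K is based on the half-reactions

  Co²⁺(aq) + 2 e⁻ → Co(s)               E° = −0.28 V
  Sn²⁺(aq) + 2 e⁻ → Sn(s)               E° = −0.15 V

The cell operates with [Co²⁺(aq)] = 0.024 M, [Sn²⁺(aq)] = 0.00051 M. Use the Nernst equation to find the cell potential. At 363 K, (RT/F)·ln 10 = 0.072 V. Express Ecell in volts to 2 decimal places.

+0.07 V

Sn²⁺/Sn is reduced (cathode, E° = −0.15 V) and Co²⁺/Co is oxidized (anode).
The standard potential is −0.15 − (−0.28) = +0.13 V and the balanced reaction transfers n = 2 electrons.
The balanced reaction is Sn²⁺(aq) + Co(s) → Sn(s) + Co²⁺(aq), so Q = [Co²⁺(aq)] / [Sn²⁺(aq)] = 47.1 and log Q = 1.673.
E = E° − (0.072/n)·log Q = +0.13 − (0.072/2)(1.673) = +0.07 V.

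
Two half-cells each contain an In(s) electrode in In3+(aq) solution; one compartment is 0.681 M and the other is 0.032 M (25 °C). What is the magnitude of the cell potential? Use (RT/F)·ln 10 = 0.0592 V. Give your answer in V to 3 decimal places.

For a concentration cell E°cell = 0, since both electrodes use the same couple.
The compartment with the higher In3+(aq) concentration (0.681 M) acts as the cathode; ions are reduced there and produced at the dilute (0.032 M) anode.
With n = 3, Ecell = −(0.0592/3)·log([dilute]/[conc]) = −(0.0592/3)·log(0.032/0.681) = +0.026 V.

0.026 V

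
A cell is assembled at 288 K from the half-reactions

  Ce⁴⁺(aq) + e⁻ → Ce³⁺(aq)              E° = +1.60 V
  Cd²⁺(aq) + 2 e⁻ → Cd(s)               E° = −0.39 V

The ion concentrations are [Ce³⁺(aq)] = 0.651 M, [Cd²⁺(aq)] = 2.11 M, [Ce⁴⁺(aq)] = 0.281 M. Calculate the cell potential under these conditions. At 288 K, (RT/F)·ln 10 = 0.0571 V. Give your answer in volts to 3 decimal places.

Since E°(Ce⁴⁺/Ce³⁺) > E°(Cd²⁺/Cd), Ce⁴⁺/Ce³⁺ serves as the cathode.
E°cell = E°cat − E°an = +1.60 − (−0.39) = +1.99 V; n = 2.
The balanced reaction is 2 Ce⁴⁺(aq) + Cd(s) → 2 Ce³⁺(aq) + Cd²⁺(aq), so Q = ([Ce³⁺(aq)]^2·[Cd²⁺(aq)]) / [Ce⁴⁺(aq)]^2 = 11.3 and log Q = 1.054.
E = E° − (0.0571/n)·log Q = +1.99 − (0.0571/2)(1.054) = +1.960 V.

+1.960 V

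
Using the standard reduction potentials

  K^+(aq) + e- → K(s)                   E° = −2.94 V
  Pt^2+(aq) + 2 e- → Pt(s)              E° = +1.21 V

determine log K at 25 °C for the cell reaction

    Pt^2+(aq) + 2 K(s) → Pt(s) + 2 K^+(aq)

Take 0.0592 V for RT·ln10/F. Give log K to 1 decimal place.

The Pt²⁺/Pt couple is reduced (cathode); E°cell = +1.21 − (−2.94) = +4.15 V with n = 2.
At equilibrium E = 0, so log K = nE°cell / 0.0592 = (2)(+4.15) / 0.0592 = 140.2.

log K = 140.2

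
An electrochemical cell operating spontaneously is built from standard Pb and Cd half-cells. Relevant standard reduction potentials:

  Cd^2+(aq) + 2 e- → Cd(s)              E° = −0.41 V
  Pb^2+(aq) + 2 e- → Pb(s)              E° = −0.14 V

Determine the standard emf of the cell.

+0.27 V

The Pb²⁺/Pb couple has the higher E°, so Pb ion is reduced (cathode) and Cd is oxidized (anode).
E°cell = E°(cathode) − E°(anode) = −0.14 − (−0.41) = +0.27 V.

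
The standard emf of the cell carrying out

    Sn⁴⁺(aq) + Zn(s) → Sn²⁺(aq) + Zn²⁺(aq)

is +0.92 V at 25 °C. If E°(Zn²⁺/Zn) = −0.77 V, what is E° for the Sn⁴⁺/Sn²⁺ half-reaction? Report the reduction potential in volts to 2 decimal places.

In the reaction as written the Sn⁴⁺/Sn²⁺ couple is reduced (cathode) and Zn²⁺/Zn is oxidized (anode), so E°cell = E°(Sn⁴⁺/Sn²⁺) − E°(Zn²⁺/Zn).
E°(Sn⁴⁺/Sn²⁺) = E°cell + E°(anode) = +0.92 + (−0.77) = +0.15 V.

+0.15 V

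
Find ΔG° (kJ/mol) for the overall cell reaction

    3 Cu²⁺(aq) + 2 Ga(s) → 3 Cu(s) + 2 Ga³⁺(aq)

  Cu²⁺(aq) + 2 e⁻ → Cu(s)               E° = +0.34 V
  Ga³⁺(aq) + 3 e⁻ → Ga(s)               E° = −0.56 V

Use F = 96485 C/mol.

−521 kJ/mol

In the reaction as written Cu²⁺(aq) is reduced, so the Cu²⁺/Cu couple is the cathode and Ga³⁺/Ga is the anode.
E°cell = +0.34 − (−0.56) = +0.90 V; balancing electrons gives n = 6.
ΔG° = −nFE°cell = −(6)(96485)(+0.90) J/mol = −521 kJ/mol.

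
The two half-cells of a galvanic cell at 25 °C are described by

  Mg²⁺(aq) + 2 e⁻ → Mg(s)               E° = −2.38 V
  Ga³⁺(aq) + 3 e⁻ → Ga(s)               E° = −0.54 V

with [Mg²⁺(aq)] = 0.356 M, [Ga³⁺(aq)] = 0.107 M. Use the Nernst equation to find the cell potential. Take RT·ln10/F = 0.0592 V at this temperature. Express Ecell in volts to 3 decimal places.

+1.834 V

Since E°(Ga³⁺/Ga) > E°(Mg²⁺/Mg), Ga³⁺/Ga serves as the cathode.
E°cell = E°cat − E°an = −0.54 − (−2.38) = +1.84 V; n = 6.
For the overall reaction 2 Ga³⁺(aq) + 3 Mg(s) → 2 Ga(s) + 3 Mg²⁺(aq), Q = [Mg²⁺(aq)]^3 / [Ga³⁺(aq)]^2 = 3.94, giving log Q = 0.596.
E = E° − (0.0592/n)·log Q = +1.84 − (0.0592/6)(0.596) = +1.834 V.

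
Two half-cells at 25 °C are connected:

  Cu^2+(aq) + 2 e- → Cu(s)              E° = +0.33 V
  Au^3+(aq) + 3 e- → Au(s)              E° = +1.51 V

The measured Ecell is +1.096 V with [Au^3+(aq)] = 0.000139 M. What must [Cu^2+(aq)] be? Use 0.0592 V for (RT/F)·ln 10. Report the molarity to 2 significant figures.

Au³⁺/Au is the cathode (higher E°); E°cell = +1.51 − (+0.33) = +1.18 V with n = 6.
From the Nernst equation, log Q = n(E° − E)/0.0592 = 6·(+1.18 − (+1.096))/0.0592 = 8.514.
The balanced reaction is 2 Au^3+(aq) + 3 Cu(s) → 2 Au(s) + 3 Cu^2+(aq), so Q = [Cu^2+(aq)]^3 / [Au^3+(aq)]^2.
Isolating [Cu^2+(aq)] in Q = 10^{8.514} yields log [Cu^2+(aq)] = 0.267, i.e. 1.8 M.

1.8 M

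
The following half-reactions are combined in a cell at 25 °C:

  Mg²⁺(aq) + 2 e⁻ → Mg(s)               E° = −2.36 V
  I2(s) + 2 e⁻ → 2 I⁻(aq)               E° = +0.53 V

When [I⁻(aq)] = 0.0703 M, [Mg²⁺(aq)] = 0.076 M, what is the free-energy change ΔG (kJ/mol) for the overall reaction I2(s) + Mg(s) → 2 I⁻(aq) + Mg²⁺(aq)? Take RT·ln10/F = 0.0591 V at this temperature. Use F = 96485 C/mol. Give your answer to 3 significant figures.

−577 kJ/mol

The standard cell potential is +0.53 − (−2.36) = +2.89 V, with n = 2 electrons in the balanced equation.
The reaction quotient is [I⁻(aq)]^2·[Mg²⁺(aq)] = 0.000376; by Nernst, E = +2.89 − (0.0591/2)(−3.425) = +2.9912 V.
Finally ΔG = −nFE = −(2)(96485 C/mol)(+2.9912 V) = −577 kJ/mol.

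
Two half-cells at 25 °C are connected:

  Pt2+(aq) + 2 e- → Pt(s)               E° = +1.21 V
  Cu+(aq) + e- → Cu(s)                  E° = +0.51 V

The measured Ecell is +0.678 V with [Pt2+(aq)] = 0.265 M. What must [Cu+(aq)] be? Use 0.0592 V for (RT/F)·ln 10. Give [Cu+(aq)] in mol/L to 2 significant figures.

Pt²⁺/Pt is the cathode (higher E°); E°cell = +1.21 − (+0.51) = +0.70 V with n = 2.
Since E = E° − (0.0592/n)·log Q, log Q = n(E° − E)/0.0592 = 0.743.
Balancing electrons gives Pt2+(aq) + 2 Cu(s) → Pt(s) + 2 Cu+(aq); thus Q = [Cu+(aq)]^2 / [Pt2+(aq)].
Solving for the unknown gives log [Cu+(aq)] = 0.083, so [Cu+(aq)] ≈ 1.2 M.

1.2 M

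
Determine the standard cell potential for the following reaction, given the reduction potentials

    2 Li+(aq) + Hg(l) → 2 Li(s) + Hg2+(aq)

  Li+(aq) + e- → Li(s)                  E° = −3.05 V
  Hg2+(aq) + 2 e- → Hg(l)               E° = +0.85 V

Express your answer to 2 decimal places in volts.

Li+(aq) gains electrons, so the Li⁺/Li couple is the cathode; the Hg²⁺/Hg couple is the anode.
E°cell = E°(cathode) − E°(anode) = −3.05 − (+0.85) = −3.90 V.

−3.90 V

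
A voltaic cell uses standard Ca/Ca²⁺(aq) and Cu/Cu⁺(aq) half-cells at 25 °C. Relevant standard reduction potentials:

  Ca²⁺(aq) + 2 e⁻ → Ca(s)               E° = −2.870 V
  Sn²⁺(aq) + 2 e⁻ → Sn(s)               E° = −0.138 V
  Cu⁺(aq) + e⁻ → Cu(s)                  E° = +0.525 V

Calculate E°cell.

+3.395 V

Of the two couples in this cell, the one with the more positive reduction potential is reduced at the cathode: here that is Cu⁺/Cu (+0.525 V); Ca²⁺/Ca (−2.870 V) is the anode.
E°cell = E°(cathode) − E°(anode) = +0.525 − (−2.870) = +3.395 V.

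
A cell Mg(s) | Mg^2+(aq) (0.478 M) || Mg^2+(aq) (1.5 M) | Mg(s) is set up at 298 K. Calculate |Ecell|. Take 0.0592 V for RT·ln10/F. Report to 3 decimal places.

For a concentration cell E°cell = 0, since both electrodes use the same couple.
The compartment with the higher Mg^2+(aq) concentration (1.5 M) acts as the cathode; ions are reduced there and produced at the dilute (0.478 M) anode.
With n = 2, Ecell = −(0.0592/2)·log([dilute]/[conc]) = −(0.0592/2)·log(0.478/1.5) = +0.015 V.

0.015 V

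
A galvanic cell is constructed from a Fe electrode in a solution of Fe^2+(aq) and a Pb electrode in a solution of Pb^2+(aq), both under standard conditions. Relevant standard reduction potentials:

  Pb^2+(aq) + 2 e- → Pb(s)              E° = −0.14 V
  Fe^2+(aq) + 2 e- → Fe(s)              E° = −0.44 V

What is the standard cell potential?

Of the two couples in this cell, the one with the more positive reduction potential is reduced at the cathode: here that is Pb²⁺/Pb (−0.14 V); Fe²⁺/Fe (−0.44 V) is the anode.
E°cell = E°(cathode) − E°(anode) = −0.14 − (−0.44) = +0.30 V.

+0.30 V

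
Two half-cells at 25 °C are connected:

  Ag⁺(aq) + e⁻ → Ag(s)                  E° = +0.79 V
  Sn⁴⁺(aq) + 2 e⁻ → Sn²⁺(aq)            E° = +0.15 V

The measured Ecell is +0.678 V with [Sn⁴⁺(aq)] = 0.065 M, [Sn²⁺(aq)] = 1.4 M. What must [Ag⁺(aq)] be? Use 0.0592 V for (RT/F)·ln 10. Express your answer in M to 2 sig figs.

0.94 M

The Ag⁺/Ag couple has the larger reduction potential, so it is the cathode: E°cell = +0.79 − (+0.15) = +0.64 V and n = 2.
Since E = E° − (0.0592/n)·log Q, log Q = n(E° − E)/0.0592 = −1.284.
For 2 Ag⁺(aq) + Sn²⁺(aq) → 2 Ag(s) + Sn⁴⁺(aq), the reaction quotient is Q = [Sn⁴⁺(aq)] / ([Ag⁺(aq)]^2·[Sn²⁺(aq)]).
Solving for the unknown gives log [Ag⁺(aq)] = −0.025, so [Ag⁺(aq)] ≈ 0.94 M.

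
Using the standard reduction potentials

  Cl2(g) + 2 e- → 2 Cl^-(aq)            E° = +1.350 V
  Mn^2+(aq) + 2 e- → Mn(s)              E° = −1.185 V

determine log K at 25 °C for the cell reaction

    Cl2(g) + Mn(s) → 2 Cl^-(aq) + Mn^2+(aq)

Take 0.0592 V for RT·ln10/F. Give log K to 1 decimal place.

log K = 85.6

The Cl₂/Cl⁻ couple is reduced (cathode); E°cell = +1.350 − (−1.185) = +2.535 V with n = 2.
At equilibrium E = 0, so log K = nE°cell / 0.0592 = (2)(+2.535) / 0.0592 = 85.6.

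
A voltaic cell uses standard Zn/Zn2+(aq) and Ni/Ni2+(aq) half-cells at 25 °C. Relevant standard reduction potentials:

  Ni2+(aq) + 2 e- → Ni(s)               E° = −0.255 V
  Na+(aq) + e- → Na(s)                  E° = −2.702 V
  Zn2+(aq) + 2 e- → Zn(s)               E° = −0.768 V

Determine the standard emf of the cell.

+0.513 V

Of the two couples in this cell, the one with the more positive reduction potential is reduced at the cathode: here that is Ni²⁺/Ni (−0.255 V); Zn²⁺/Zn (−0.768 V) is the anode.
E°cell = E°(cathode) − E°(anode) = −0.255 − (−0.768) = +0.513 V.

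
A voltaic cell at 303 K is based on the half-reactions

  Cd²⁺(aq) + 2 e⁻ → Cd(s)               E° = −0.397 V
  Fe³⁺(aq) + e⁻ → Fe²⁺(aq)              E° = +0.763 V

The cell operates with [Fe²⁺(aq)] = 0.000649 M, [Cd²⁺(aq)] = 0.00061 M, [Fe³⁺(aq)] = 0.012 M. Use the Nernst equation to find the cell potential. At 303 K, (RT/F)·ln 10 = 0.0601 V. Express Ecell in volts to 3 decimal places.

+1.333 V

The Fe³⁺/Fe²⁺ couple has the more positive E°, so it is the cathode; Cd²⁺/Cd is the anode.
E°cell = E°cat − E°an = +0.763 − (−0.397) = +1.160 V; n = 2.
The balanced reaction is 2 Fe³⁺(aq) + Cd(s) → 2 Fe²⁺(aq) + Cd²⁺(aq), so Q = ([Fe²⁺(aq)]^2·[Cd²⁺(aq)]) / [Fe³⁺(aq)]^2 = 1.78×10^−6 and log Q = −5.749.
Applying E = E° − (RT ln10/nF)·log Q gives +1.160 − (0.0601/2)(−5.749) = +1.333 V.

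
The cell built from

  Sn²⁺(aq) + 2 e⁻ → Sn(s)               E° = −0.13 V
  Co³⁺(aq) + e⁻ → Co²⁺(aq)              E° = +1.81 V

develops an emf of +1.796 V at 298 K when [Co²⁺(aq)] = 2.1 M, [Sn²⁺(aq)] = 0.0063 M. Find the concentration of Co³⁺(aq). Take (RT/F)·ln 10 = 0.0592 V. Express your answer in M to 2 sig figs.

The Co³⁺/Co²⁺ couple has the larger reduction potential, so it is the cathode: E°cell = +1.81 − (−0.13) = +1.94 V and n = 2.
Since E = E° − (0.0592/n)·log Q, log Q = n(E° − E)/0.0592 = 4.865.
For 2 Co³⁺(aq) + Sn(s) → 2 Co²⁺(aq) + Sn²⁺(aq), the reaction quotient is Q = ([Co²⁺(aq)]^2·[Sn²⁺(aq)]) / [Co³⁺(aq)]^2.
Isolating [Co³⁺(aq)] in Q = 10^{4.865} yields log [Co³⁺(aq)] = −3.211, i.e. 0.00062 M.

0.00062 M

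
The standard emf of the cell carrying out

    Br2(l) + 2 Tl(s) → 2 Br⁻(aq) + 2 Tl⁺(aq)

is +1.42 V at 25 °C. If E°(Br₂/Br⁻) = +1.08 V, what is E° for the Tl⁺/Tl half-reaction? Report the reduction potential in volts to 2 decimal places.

−0.34 V

In the reaction as written the Br₂/Br⁻ couple is reduced (cathode) and Tl⁺/Tl is oxidized (anode), so E°cell = E°(Br₂/Br⁻) − E°(Tl⁺/Tl).
E°(Tl⁺/Tl) = E°(cathode) − E°cell = +1.08 − (+1.42) = −0.34 V.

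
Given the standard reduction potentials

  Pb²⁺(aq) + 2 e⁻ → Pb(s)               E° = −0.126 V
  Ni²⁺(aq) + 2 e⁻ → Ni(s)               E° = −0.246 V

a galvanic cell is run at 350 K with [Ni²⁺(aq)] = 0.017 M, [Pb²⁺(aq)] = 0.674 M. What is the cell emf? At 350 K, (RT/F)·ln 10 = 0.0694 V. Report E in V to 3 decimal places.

The Pb²⁺/Pb couple has the more positive E°, so it is the cathode; Ni²⁺/Ni is the anode.
E°cell = E°cat − E°an = −0.126 − (−0.246) = +0.120 V; n = 2.
Balancing gives Pb²⁺(aq) + Ni(s) → Pb(s) + Ni²⁺(aq); hence Q = [Ni²⁺(aq)] / [Pb²⁺(aq)] = 0.0252 (log Q = −1.598).
E = E° − (0.0694/n)·log Q = +0.120 − (0.0694/2)(−1.598) = +0.175 V.

+0.175 V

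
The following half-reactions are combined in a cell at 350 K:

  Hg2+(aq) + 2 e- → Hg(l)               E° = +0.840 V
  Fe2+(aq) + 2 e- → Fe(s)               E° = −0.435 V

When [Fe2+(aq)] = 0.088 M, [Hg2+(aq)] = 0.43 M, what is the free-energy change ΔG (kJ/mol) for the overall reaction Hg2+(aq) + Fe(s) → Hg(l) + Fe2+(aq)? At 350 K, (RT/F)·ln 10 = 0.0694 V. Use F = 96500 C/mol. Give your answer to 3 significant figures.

E°cell = +0.840 − (−0.435) = +1.275 V; the balanced reaction transfers n = 2 electrons.
Here Q = [Fe2+(aq)] / [Hg2+(aq)] = 0.205 (log Q = −0.689), giving E = +1.275 − (0.0694/2)·(−0.689) = +1.2989 V.
Then ΔG = −nFE = −2 × 96500 × +1.2989 J/mol = −251 kJ/mol.

−251 kJ/mol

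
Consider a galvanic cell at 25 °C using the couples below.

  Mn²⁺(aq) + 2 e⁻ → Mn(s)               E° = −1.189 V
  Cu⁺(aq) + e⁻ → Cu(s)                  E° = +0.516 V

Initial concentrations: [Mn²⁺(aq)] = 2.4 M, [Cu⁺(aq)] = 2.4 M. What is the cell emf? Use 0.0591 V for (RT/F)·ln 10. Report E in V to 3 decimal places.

The Cu⁺/Cu couple has the more positive E°, so it is the cathode; Mn²⁺/Mn is the anode.
E°cell = +0.516 − (−1.189) = +1.705 V, with n = 2 electrons transferred.
For the overall reaction 2 Cu⁺(aq) + Mn(s) → 2 Cu(s) + Mn²⁺(aq), Q = [Mn²⁺(aq)] / [Cu⁺(aq)]^2 = 0.417, giving log Q = −0.380.
By the Nernst equation, E = +1.705 − (0.0591/2)·(−0.380) = +1.716 V.

+1.716 V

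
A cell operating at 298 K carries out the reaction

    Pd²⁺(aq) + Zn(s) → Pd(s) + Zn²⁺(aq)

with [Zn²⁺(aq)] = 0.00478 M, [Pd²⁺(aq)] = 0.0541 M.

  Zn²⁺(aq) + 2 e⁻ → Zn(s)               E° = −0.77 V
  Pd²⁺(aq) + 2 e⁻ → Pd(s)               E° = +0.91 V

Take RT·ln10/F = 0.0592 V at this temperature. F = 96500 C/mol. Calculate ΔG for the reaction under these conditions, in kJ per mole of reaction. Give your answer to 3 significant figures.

−330 kJ/mol

With Pd²⁺/Pd reduced at the cathode, E°cell = +0.91 − (−0.77) = +1.68 V and n = 2.
Here Q = [Zn²⁺(aq)] / [Pd²⁺(aq)] = 0.0884 (log Q = −1.054), giving E = +1.68 − (0.0592/2)·(−1.054) = +1.7112 V.
Then ΔG = −nFE = −2 × 96500 × +1.7112 J/mol = −330 kJ/mol.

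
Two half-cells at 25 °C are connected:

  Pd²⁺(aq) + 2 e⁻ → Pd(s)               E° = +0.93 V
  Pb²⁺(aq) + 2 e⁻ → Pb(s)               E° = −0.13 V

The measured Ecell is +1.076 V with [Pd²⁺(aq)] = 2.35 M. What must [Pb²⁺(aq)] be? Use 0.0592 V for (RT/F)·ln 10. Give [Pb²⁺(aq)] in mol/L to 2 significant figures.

0.68 M

Pd²⁺/Pd is the cathode (higher E°); E°cell = +0.93 − (−0.13) = +1.06 V with n = 2.
From the Nernst equation, log Q = n(E° − E)/0.0592 = 2·(+1.06 − (+1.076))/0.0592 = −0.541.
For Pd²⁺(aq) + Pb(s) → Pd(s) + Pb²⁺(aq), the reaction quotient is Q = [Pb²⁺(aq)] / [Pd²⁺(aq)].
Solving for the unknown gives log [Pb²⁺(aq)] = −0.170, so [Pb²⁺(aq)] ≈ 0.68 M.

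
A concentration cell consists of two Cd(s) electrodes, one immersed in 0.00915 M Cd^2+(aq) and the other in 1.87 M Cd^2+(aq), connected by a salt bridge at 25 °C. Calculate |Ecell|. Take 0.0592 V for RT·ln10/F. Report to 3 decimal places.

For a concentration cell E°cell = 0, since both electrodes use the same couple.
The compartment with the higher Cd^2+(aq) concentration (1.87 M) acts as the cathode; ions are reduced there and produced at the dilute (0.00915 M) anode.
With n = 2, Ecell = −(0.0592/2)·log([dilute]/[conc]) = −(0.0592/2)·log(0.00915/1.87) = +0.068 V.

0.068 V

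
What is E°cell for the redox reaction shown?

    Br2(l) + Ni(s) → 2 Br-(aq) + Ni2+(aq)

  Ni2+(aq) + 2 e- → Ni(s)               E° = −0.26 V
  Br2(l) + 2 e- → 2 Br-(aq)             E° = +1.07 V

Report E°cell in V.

In the reaction as written, Br2(l) is reduced (cathode) and Ni2+(aq) is produced by oxidation at the anode.
E°cell = E°(cathode) − E°(anode) = +1.07 − (−0.26) = +1.33 V.
The positive value indicates the reaction is spontaneous as written.

+1.33 V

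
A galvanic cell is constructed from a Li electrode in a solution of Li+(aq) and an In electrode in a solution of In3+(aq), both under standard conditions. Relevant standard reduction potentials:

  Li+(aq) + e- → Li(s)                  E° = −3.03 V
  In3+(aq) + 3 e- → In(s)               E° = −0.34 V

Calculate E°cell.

+2.69 V

Of the two couples in this cell, the one with the more positive reduction potential is reduced at the cathode: here that is In³⁺/In (−0.34 V); Li⁺/Li (−3.03 V) is the anode.
E°cell = E°(cathode) − E°(anode) = −0.34 − (−3.03) = +2.69 V.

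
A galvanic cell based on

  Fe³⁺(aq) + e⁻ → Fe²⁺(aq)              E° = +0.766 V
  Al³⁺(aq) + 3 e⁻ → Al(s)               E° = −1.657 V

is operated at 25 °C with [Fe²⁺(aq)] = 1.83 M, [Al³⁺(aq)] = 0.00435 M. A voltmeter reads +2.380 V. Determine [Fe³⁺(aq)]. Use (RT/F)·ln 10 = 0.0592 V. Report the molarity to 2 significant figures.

0.056 M

Fe³⁺/Fe²⁺ is the cathode (higher E°); E°cell = +0.766 − (−1.657) = +2.423 V with n = 3.
Since E = E° − (0.0592/n)·log Q, log Q = n(E° − E)/0.0592 = 2.179.
Balancing electrons gives 3 Fe³⁺(aq) + Al(s) → 3 Fe²⁺(aq) + Al³⁺(aq); thus Q = ([Fe²⁺(aq)]^3·[Al³⁺(aq)]) / [Fe³⁺(aq)]^3.
Solving for the unknown gives log [Fe³⁺(aq)] = −1.251, so [Fe³⁺(aq)] ≈ 0.056 M.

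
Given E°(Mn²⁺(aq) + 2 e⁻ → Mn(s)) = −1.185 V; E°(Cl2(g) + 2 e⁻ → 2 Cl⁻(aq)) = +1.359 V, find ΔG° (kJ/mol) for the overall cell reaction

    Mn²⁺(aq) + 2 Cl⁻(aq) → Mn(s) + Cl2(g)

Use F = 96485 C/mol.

+491 kJ/mol

In the reaction as written Mn²⁺(aq) is reduced, so the Mn²⁺/Mn couple is the cathode and Cl₂/Cl⁻ is the anode.
E°cell = −1.185 − (+1.359) = −2.544 V; balancing electrons gives n = 2.
ΔG° = −nFE°cell = −(2)(96485)(−2.544) J/mol = +491 kJ/mol.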